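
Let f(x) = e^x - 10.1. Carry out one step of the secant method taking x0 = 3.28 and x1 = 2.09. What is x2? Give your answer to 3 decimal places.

2.220

f(3.28) = 16.47577, f(2.09) = -2.01508
x2 = 2.09000 − (-2.01508)·(2.09000 − 3.28000) / (-2.01508 − 16.47577) = 2.09000 − (2.39795)/(-18.49086) = 2.21968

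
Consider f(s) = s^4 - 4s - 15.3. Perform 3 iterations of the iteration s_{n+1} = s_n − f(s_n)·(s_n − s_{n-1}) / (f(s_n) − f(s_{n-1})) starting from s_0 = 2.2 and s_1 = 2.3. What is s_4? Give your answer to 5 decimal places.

2.21725

f(2.2) = -0.6744000, f(2.3) = 3.4841000
s_2 = 2.3000000 − 3.4841000·(2.3000000 − 2.2000000) / (3.4841000 − (-0.6744000)) = 2.3000000 − (0.3484100)/(4.1585000) = 2.2162174
f(2.2162174) = -0.0408634
s_3 = 2.2162174 − (-0.0408634)·(2.2162174 − 2.3000000) / (-0.0408634 − 3.4841000) = 2.2162174 − (0.0034236)/(-3.5249634) = 2.2171886
f(2.2171886) = -0.0024313
s_4 = 2.2171886 − (-0.0024313)·(2.2171886 − 2.2162174) / (-0.0024313 − (-0.0408634)) = 2.2171886 − (-0.0000024)/(0.0384321) = 2.2172501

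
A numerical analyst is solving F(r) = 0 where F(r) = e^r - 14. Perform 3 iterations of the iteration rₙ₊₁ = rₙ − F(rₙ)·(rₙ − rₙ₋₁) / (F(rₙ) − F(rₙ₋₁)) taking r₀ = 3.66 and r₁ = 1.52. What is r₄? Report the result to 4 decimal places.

2.5336

F(3.66) = 24.861343, F(1.52) = -9.427775
r₂ = 1.520000 − (-9.427775)·(1.520000 − 3.660000) / (-9.427775 − 24.861343) = 1.520000 − (20.175438)/(-34.289118) = 2.108392
F(2.108392) = -5.765012
r₃ = 2.108392 − (-5.765012)·(2.108392 − 1.520000) / (-5.765012 − (-9.427775)) = 2.108392 − (-3.392086)/(3.662763) = 3.034492
F(3.034492) = 6.790422
r₄ = 3.034492 − 6.790422·(3.034492 − 2.108392) / (6.790422 − (-5.765012)) = 3.034492 − (6.288614)/(12.555435) = 2.533625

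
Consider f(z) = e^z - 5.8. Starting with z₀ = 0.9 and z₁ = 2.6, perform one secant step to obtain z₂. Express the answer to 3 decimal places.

f(0.9) = -3.34040, f(2.6) = 7.66374
z₂ = 2.60000 − 7.66374·(2.60000 − 0.90000) / (7.66374 − (-3.34040)) = 2.60000 − (13.02835)/(11.00413) = 1.41605

1.416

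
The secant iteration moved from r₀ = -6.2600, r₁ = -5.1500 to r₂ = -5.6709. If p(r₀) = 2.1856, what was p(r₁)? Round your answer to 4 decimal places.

-1.9326

The secant line through (-6.2600, 2.1856) and (-5.1500, p(r₁)) crosses zero at r₂ = -5.6709.
So (-6.2600, 2.1856), (-5.1500, p(r₁)), (-5.6709, 0) are collinear:
p(r₁) = 2.1856 · (-5.1500 − (-5.6709)) / (-6.2600 − (-5.6709)) = 2.1856 · (0.520900)/(-0.589100) = -1.932573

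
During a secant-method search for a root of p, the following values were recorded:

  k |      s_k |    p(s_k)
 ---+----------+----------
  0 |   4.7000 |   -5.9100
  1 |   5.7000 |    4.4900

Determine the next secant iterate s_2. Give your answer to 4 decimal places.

s_2 = 5.7000 − 4.4900·(5.7000 − 4.7000) / (4.4900 − (-5.9100))
   = 5.7000 − (4.490000)/(10.400000) = 5.268269

5.2683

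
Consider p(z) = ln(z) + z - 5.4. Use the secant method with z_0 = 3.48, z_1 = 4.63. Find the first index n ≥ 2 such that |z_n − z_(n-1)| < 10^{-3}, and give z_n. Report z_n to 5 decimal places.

p(3.48) = -0.6729677, p(4.63) = 0.7625569
z_2 = 4.6300000 − 0.7625569·(1.1500000)/(1.4355246) = 4.0191150;  |Δ| = 0.6108850
p(4.0191150) = 0.0101768
z_3 = 4.0191150 − 0.0101768·(-0.6108850)/(-0.7523801) = 4.0108521;  |Δ| = 0.0082629
p(4.0108521) = -0.0001441
z_4 = 4.0108521 − (-0.0001441)·(-0.0082629)/(-0.0103209) = 4.0109675;  |Δ| = 0.0001154
|z_4 − z_3| = 0.0001154 < 10^{-3}

n = 4, z_n = 4.01097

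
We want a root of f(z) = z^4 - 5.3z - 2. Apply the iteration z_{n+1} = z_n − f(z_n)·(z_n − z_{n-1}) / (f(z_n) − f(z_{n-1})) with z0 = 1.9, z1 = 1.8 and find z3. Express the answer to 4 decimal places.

f(1.9) = 0.962100, f(1.8) = -1.042400
z2 = 1.800000 − (-1.042400)·(1.800000 − 1.900000) / (-1.042400 − 0.962100) = 1.800000 − (0.104240)/(-2.004500) = 1.852003
f(1.852003) = -0.051298
z3 = 1.852003 − (-0.051298)·(1.852003 − 1.800000) / (-0.051298 − (-1.042400)) = 1.852003 − (-0.002668)/(0.991102) = 1.854695

1.8547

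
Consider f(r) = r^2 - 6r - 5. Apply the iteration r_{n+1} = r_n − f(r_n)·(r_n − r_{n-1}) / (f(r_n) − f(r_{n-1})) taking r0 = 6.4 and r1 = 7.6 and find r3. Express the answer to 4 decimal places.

f(6.4) = -2.440000, f(7.6) = 7.160000
r2 = 7.600000 − 7.160000·(7.600000 − 6.400000) / (7.160000 − (-2.440000)) = 7.600000 − (8.592000)/(9.600000) = 6.705000
f(6.705000) = -0.272975
r3 = 6.705000 − (-0.272975)·(6.705000 − 7.600000) / (-0.272975 − 7.160000) = 6.705000 − (0.244313)/(-7.432975) = 6.737869

6.7379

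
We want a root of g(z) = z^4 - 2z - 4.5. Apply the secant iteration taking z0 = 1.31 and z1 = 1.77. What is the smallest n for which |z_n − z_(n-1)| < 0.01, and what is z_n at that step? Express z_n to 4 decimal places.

g(1.31) = -4.175001, g(1.77) = 1.775062
z2 = 1.770000 − 1.775062·(0.460000)/(5.950063) = 1.632770;  |Δ| = 0.137230
g(1.632770) = -0.658319
z3 = 1.632770 − (-0.658319)·(-0.137230)/(-2.433382) = 1.669896;  |Δ| = 0.037126
g(1.669896) = -0.063773
z4 = 1.669896 − (-0.063773)·(0.037126)/(0.594546) = 1.673878;  |Δ| = 0.003982
|z4 − z3| = 0.003982 < 0.01

n = 4, z_n = 1.6739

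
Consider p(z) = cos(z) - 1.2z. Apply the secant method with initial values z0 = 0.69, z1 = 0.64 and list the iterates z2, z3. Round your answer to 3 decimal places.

0.659, 0.659

p(0.69) = -0.05675, p(0.64) = 0.03410
z2 = 0.64000 − 0.03410·(0.64000 − 0.69000) / (0.03410 − (-0.05675)) = 0.64000 − (-0.00170)/(0.09085) = 0.65876
p(0.65876) = 0.00023
z3 = 0.65876 − 0.00023·(0.65876 − 0.64000) / (0.00023 − 0.03410) = 0.65876 − (0.00000)/(-0.03386) = 0.65889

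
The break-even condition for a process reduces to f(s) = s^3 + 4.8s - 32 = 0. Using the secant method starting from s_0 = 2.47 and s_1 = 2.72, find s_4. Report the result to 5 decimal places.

f(2.47) = -5.0747770, f(2.72) = 1.1796480
s_2 = 2.7200000 − 1.1796480·(2.7200000 − 2.4700000) / (1.1796480 − (-5.0747770)) = 2.7200000 − (0.2949120)/(6.2544250) = 2.6728475
f(2.6728475) = -0.0752063
s_3 = 2.6728475 − (-0.0752063)·(2.6728475 − 2.7200000) / (-0.0752063 − 1.1796480) = 2.6728475 − (0.0035462)/(-1.2548543) = 2.6756734
f(2.6756734) = -0.0010107
s_4 = 2.6756734 − (-0.0010107)·(2.6756734 − 2.6728475) / (-0.0010107 − (-0.0752063)) = 2.6756734 − (-0.0000029)/(0.0741956) = 2.6757119

2.67571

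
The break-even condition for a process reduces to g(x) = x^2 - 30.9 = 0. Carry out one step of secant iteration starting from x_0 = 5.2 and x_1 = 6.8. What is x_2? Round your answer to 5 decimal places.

g(5.2) = -3.8600000, g(6.8) = 15.3400000
x_2 = 6.8000000 − 15.3400000·(6.8000000 − 5.2000000) / (15.3400000 − (-3.8600000)) = 6.8000000 − (24.5440000)/(19.2000000) = 5.5216667

5.52167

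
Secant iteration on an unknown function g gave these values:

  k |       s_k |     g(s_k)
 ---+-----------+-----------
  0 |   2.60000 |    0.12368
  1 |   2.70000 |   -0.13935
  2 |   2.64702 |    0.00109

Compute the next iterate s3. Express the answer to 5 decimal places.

2.64743

s3 = 2.64702 − 0.00109·(2.64702 − 2.70000) / (0.00109 − (-0.13935))
   = 2.64702 − (-0.0000577)/(0.1404400) = 2.6474312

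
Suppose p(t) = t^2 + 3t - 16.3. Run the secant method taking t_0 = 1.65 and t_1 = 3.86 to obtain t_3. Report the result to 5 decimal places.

2.79114

p(1.65) = -8.6275000, p(3.86) = 10.1796000
t_2 = 3.8600000 − 10.1796000·(3.8600000 − 1.6500000) / (10.1796000 − (-8.6275000)) = 3.8600000 − (22.4969160)/(18.8071000) = 2.6638073
p(2.6638073) = -1.2127089
t_3 = 2.6638073 − (-1.2127089)·(2.6638073 − 3.8600000) / (-1.2127089 − 10.1796000) = 2.6638073 − (1.4506335)/(-11.3923089) = 2.7911417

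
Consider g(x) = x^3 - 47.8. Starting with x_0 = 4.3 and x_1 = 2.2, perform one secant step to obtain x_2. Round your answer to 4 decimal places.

g(4.3) = 31.707000, g(2.2) = -37.152000
x_2 = 2.200000 − (-37.152000)·(2.200000 − 4.300000) / (-37.152000 − 31.707000) = 2.200000 − (78.019200)/(-68.859000) = 3.333028

3.3330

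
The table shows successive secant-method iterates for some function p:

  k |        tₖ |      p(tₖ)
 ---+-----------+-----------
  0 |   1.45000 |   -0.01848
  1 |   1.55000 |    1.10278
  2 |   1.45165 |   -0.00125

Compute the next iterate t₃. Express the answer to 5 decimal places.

1.45176

t₃ = 1.45165 − (-0.00125)·(1.45165 − 1.55000) / (-0.00125 − 1.10278)
   = 1.45165 − (0.0001229)/(-1.1040300) = 1.4517614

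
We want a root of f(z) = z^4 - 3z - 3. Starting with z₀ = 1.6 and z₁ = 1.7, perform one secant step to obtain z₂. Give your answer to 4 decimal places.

1.6832

f(1.6) = -1.246400, f(1.7) = 0.252100
z₂ = 1.700000 − 0.252100·(1.700000 − 1.600000) / (0.252100 − (-1.246400)) = 1.700000 − (0.025210)/(1.498500) = 1.683177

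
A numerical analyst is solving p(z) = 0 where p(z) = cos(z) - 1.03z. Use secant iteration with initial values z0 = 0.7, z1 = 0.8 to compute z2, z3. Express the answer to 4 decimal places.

0.7256, 0.7260

p(0.7) = 0.043842, p(0.8) = -0.127293
z2 = 0.800000 − (-0.127293)·(0.800000 − 0.700000) / (-0.127293 − 0.043842) = 0.800000 − (-0.012729)/(-0.171135) = 0.725618
p(0.725618) = 0.000702
z3 = 0.725618 − 0.000702·(0.725618 − 0.800000) / (0.000702 − (-0.127293)) = 0.725618 − (-0.000052)/(0.127996) = 0.726026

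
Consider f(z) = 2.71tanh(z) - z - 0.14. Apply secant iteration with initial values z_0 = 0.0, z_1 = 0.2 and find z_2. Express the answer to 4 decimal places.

f(0.0) = -0.140000, f(0.2) = 0.194887
z_2 = 0.200000 − 0.194887·(0.200000 − 0.000000) / (0.194887 − (-0.140000)) = 0.200000 − (0.038977)/(0.334887) = 0.083610

0.0836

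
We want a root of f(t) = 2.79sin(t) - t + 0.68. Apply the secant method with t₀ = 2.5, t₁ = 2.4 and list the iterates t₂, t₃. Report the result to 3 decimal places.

f(2.5) = -0.15026, f(2.4) = 0.16454
t₂ = 2.40000 − 0.16454·(2.40000 − 2.50000) / (0.16454 − (-0.15026)) = 2.40000 − (-0.01645)/(0.31480) = 2.45227
f(2.45227) = 0.00222
t₃ = 2.45227 − 0.00222·(2.45227 − 2.40000) / (0.00222 − 0.16454) = 2.45227 − (0.00012)/(-0.16233) = 2.45298

2.452, 2.453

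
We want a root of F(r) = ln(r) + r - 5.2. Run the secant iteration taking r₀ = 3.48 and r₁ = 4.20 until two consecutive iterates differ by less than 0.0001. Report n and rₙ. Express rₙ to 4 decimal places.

n = 4, rₙ = 3.8515

F(3.48) = -0.472968, F(4.20) = 0.435085
r₂ = 4.200000 − 0.435085·(0.720000)/(0.908052) = 3.855019;  |Δ| = 0.344981
F(3.855019) = 0.004395
r₃ = 3.855019 − 0.004395·(-0.344981)/(-0.430690) = 3.851499;  |Δ| = 0.003520
F(3.851499) = -0.000039
r₄ = 3.851499 − (-0.000039)·(-0.003520)/(-0.004434) = 3.851530;  |Δ| = 0.000031
|r₄ − r₃| = 0.000031 < 0.0001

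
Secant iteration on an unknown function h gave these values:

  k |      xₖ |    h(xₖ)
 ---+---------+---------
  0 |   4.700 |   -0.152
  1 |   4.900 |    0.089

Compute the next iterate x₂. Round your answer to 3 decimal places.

x₂ = 4.900 − 0.089·(4.900 − 4.700) / (0.089 − (-0.152))
   = 4.900 − (0.01780)/(0.24100) = 4.82614

4.826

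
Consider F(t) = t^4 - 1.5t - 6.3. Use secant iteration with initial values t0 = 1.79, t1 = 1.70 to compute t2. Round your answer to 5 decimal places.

1.72519

F(1.79) = 1.2812568, F(1.70) = -0.4979000
t2 = 1.7000000 − (-0.4979000)·(1.7000000 − 1.7900000) / (-0.4979000 − 1.2812568) = 1.7000000 − (0.0448110)/(-1.7791568) = 1.7251867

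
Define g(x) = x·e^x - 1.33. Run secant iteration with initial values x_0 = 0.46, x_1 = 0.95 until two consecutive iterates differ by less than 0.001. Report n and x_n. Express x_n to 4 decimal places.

g(0.46) = -0.601326, g(0.95) = 1.126424
x_2 = 0.950000 − 1.126424·(0.490000)/(1.727750) = 0.630540;  |Δ| = 0.319460
g(0.630540) = -0.145453
x_3 = 0.630540 − (-0.145453)·(-0.319460)/(-1.271878) = 0.667073;  |Δ| = 0.036534
g(0.667073) = -0.030190
x_4 = 0.667073 − (-0.030190)·(0.036534)/(0.115263) = 0.676642;  |Δ| = 0.009569
g(0.676642) = 0.001132
x_5 = 0.676642 − 0.001132·(0.009569)/(0.031322) = 0.676296;  |Δ| = 0.000346
|x_5 − x_4| = 0.000346 < 0.001

n = 5, x_n = 0.6763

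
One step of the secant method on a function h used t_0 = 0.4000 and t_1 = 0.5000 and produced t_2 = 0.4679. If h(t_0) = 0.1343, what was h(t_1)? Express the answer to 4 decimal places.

The secant line through (0.4000, 0.1343) and (0.5000, h(t_1)) crosses zero at t_2 = 0.4679.
So (0.4000, 0.1343), (0.5000, h(t_1)), (0.4679, 0) are collinear:
h(t_1) = 0.1343 · (0.5000 − 0.4679) / (0.4000 − 0.4679) = 0.1343 · (0.032100)/(-0.067900) = -0.063491

-0.0635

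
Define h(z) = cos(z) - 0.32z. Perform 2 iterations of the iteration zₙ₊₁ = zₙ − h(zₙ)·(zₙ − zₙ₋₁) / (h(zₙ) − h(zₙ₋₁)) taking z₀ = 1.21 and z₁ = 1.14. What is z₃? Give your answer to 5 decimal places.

h(1.21) = -0.0341806, h(1.14) = 0.0527945
z₂ = 1.1400000 − 0.0527945·(1.1400000 − 1.2100000) / (0.0527945 − (-0.0341806)) = 1.1400000 − (-0.0036956)/(0.0869751) = 1.1824905
h(1.1824905) = 0.0002240
z₃ = 1.1824905 − 0.0002240·(1.1824905 − 1.1400000) / (0.0002240 − 0.0527945) = 1.1824905 − (0.0000095)/(-0.0525705) = 1.1826715

1.18267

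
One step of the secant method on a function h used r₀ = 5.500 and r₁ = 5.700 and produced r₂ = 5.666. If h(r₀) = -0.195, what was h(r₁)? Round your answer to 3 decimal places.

The secant line through (5.500, -0.195) and (5.700, h(r₁)) crosses zero at r₂ = 5.666.
So (5.500, -0.195), (5.700, h(r₁)), (5.666, 0) are collinear:
h(r₁) = -0.195 · (5.700 − 5.666) / (5.500 − 5.666) = -0.195 · (0.03400)/(-0.16600) = 0.03994

0.040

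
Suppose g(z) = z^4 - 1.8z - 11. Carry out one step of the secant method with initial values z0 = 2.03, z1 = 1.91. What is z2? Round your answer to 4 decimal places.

1.9492

g(2.03) = 2.327817, g(1.91) = -1.129366
z2 = 1.910000 − (-1.129366)·(1.910000 − 2.030000) / (-1.129366 − 2.327817) = 1.910000 − (0.135524)/(-3.457183) = 1.949201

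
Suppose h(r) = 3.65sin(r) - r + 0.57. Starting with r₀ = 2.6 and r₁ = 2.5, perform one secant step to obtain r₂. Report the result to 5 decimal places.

h(2.6) = -0.1484200, h(2.5) = 0.2544233
r₂ = 2.5000000 − 0.2544233·(2.5000000 − 2.6000000) / (0.2544233 − (-0.1484200)) = 2.5000000 − (-0.0254423)/(0.4028433) = 2.5631569

2.56316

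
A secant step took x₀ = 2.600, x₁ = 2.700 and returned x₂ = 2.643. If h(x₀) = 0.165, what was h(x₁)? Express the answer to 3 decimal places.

-0.219

The secant line through (2.600, 0.165) and (2.700, h(x₁)) crosses zero at x₂ = 2.643.
So (2.600, 0.165), (2.700, h(x₁)), (2.643, 0) are collinear:
h(x₁) = 0.165 · (2.700 − 2.643) / (2.600 − 2.643) = 0.165 · (0.05700)/(-0.04300) = -0.21872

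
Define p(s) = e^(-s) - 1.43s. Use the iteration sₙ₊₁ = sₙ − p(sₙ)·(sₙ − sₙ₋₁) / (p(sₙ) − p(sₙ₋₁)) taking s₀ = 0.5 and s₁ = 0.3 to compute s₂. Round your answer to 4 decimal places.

p(0.5) = -0.108469, p(0.3) = 0.311818
s₂ = 0.300000 − 0.311818·(0.300000 − 0.500000) / (0.311818 − (-0.108469)) = 0.300000 − (-0.062364)/(0.420288) = 0.448383

0.4484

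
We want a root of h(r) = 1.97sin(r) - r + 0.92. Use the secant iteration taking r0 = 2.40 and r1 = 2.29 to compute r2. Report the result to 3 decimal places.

h(2.40) = -0.14934, h(2.29) = 0.11209
r2 = 2.29000 − 0.11209·(2.29000 − 2.40000) / (0.11209 − (-0.14934)) = 2.29000 − (-0.01233)/(0.26143) = 2.33716

2.337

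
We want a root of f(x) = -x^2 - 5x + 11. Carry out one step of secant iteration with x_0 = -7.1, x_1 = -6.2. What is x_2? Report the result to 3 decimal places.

-6.629

f(-7.1) = -3.91000, f(-6.2) = 3.56000
x_2 = -6.20000 − 3.56000·(-6.20000 − (-7.10000)) / (3.56000 − (-3.91000)) = -6.20000 − (3.20400)/(7.47000) = -6.62892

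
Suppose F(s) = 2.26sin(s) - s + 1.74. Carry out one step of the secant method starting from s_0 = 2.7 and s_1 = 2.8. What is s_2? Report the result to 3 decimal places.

2.702

F(2.7) = 0.00588, F(2.8) = -0.30293
s_2 = 2.80000 − (-0.30293)·(2.80000 − 2.70000) / (-0.30293 − 0.00588) = 2.80000 − (-0.03029)/(-0.30881) = 2.70190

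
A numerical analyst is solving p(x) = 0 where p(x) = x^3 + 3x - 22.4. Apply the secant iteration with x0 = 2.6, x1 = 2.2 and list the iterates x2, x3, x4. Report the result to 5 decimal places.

p(2.6) = 2.9760000, p(2.2) = -5.1520000
x2 = 2.2000000 − (-5.1520000)·(2.2000000 − 2.6000000) / (-5.1520000 − 2.9760000) = 2.2000000 − (2.0608000)/(-8.1280000) = 2.4535433
p(2.4535433) = -0.2693467
x3 = 2.4535433 − (-0.2693467)·(2.4535433 − 2.2000000) / (-0.2693467 − (-5.1520000)) = 2.4535433 − (-0.0682910)/(4.8826533) = 2.4675298
p(2.4675298) = 0.0266456
x4 = 2.4675298 − 0.0266456·(2.4675298 − 2.4535433) / (0.0266456 − (-0.2693467)) = 2.4675298 − (0.0003727)/(0.2959922) = 2.4662707

2.45354, 2.46753, 2.46627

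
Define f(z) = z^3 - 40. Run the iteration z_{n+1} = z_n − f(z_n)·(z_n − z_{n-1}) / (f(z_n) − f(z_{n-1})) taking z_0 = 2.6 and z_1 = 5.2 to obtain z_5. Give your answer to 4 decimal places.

f(2.6) = -22.424000, f(5.2) = 100.608000
z_2 = 5.200000 − 100.608000·(5.200000 − 2.600000) / (100.608000 − (-22.424000)) = 5.200000 − (261.580800)/(123.032000) = 3.073880
f(3.073880) = -10.955713
z_3 = 3.073880 − (-10.955713)·(3.073880 − 5.200000) / (-10.955713 − 100.608000) = 3.073880 − (23.293162)/(-111.563713) = 3.282668
f(3.282668) = -4.626270
z_4 = 3.282668 − (-4.626270)·(3.282668 − 3.073880) / (-4.626270 − (-10.955713)) = 3.282668 − (-0.965909)/(6.329444) = 3.435274
f(3.435274) = 0.540026
z_5 = 3.435274 − 0.540026·(3.435274 − 3.282668) / (0.540026 − (-4.626270)) = 3.435274 − (0.082411)/(5.166296) = 3.419322

3.4193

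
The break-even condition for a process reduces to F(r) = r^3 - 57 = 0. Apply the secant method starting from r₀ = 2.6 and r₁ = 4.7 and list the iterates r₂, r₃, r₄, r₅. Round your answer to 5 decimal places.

3.55992, 3.79072, 3.85311, 3.84843

F(2.6) = -39.4240000, F(4.7) = 46.8230000
r₂ = 4.7000000 − 46.8230000·(4.7000000 − 2.6000000) / (46.8230000 − (-39.4240000)) = 4.7000000 − (98.3283000)/(86.2470000) = 3.5599221
F(3.5599221) = -11.8849464
r₃ = 3.5599221 − (-11.8849464)·(3.5599221 − 4.7000000) / (-11.8849464 − 46.8230000) = 3.5599221 − (13.5497649)/(-58.7079464) = 3.7907216
F(3.7907216) = -2.5289602
r₄ = 3.7907216 − (-2.5289602)·(3.7907216 − 3.5599221) / (-2.5289602 − (-11.8849464)) = 3.7907216 − (-0.5836828)/(9.3559861) = 3.8531076
F(3.8531076) = 0.2049242
r₅ = 3.8531076 − 0.2049242·(3.8531076 − 3.7907216) / (0.2049242 − (-2.5289602)) = 3.8531076 − (0.0127844)/(2.7338844) = 3.8484313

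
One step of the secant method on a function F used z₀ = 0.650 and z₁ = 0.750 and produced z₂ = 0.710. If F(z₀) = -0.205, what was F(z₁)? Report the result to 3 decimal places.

The secant line through (0.650, -0.205) and (0.750, F(z₁)) crosses zero at z₂ = 0.710.
So (0.650, -0.205), (0.750, F(z₁)), (0.710, 0) are collinear:
F(z₁) = -0.205 · (0.750 − 0.710) / (0.650 − 0.710) = -0.205 · (0.04000)/(-0.06000) = 0.13667

0.137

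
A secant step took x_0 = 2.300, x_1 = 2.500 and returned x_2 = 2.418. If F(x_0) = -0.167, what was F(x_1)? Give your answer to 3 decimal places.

0.116

The secant line through (2.300, -0.167) and (2.500, F(x_1)) crosses zero at x_2 = 2.418.
So (2.300, -0.167), (2.500, F(x_1)), (2.418, 0) are collinear:
F(x_1) = -0.167 · (2.500 − 2.418) / (2.300 − 2.418) = -0.167 · (0.08200)/(-0.11800) = 0.11605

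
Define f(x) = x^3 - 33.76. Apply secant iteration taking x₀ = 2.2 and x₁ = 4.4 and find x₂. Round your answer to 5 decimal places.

f(2.2) = -23.1120000, f(4.4) = 51.4240000
x₂ = 4.4000000 − 51.4240000·(4.4000000 − 2.2000000) / (51.4240000 − (-23.1120000)) = 4.4000000 − (113.1328000)/(74.5360000) = 2.8821724

2.88217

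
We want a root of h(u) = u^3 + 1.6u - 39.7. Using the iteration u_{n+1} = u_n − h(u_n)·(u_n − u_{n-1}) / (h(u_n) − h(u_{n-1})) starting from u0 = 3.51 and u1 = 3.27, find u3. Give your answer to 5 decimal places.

h(3.51) = 9.1595510, h(3.27) = 0.4977830
u2 = 3.2700000 − 0.4977830·(3.2700000 − 3.5100000) / (0.4977830 − 9.1595510) = 3.2700000 − (-0.1194679)/(-8.6617680) = 3.2562074
h(3.2562074) = 0.0351312
u3 = 3.2562074 − 0.0351312·(3.2562074 − 3.2700000) / (0.0351312 − 0.4977830) = 3.2562074 − (-0.0004845)/(-0.4626518) = 3.2551601

3.25516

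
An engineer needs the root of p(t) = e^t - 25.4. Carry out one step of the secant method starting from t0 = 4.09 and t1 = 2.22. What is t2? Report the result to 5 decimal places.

2.81922

p(4.09) = 34.3398917, p(2.22) = -16.1926691
t2 = 2.2200000 − (-16.1926691)·(2.2200000 − 4.0900000) / (-16.1926691 − 34.3398917) = 2.2200000 − (30.2802913)/(-50.5325608) = 2.8192234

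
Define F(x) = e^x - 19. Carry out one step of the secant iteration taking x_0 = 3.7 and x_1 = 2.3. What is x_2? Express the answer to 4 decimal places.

2.7147

F(3.7) = 21.447304, F(2.3) = -9.025818
x_2 = 2.300000 − (-9.025818)·(2.300000 − 3.700000) / (-9.025818 − 21.447304) = 2.300000 − (12.636145)/(-30.473122) = 2.714665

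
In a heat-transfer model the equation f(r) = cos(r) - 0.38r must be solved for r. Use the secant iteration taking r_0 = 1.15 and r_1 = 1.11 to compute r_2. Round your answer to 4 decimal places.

1.1278

f(1.15) = -0.028513, f(1.11) = 0.022862
r_2 = 1.110000 − 0.022862·(1.110000 − 1.150000) / (0.022862 − (-0.028513)) = 1.110000 − (-0.000914)/(0.051374) = 1.127800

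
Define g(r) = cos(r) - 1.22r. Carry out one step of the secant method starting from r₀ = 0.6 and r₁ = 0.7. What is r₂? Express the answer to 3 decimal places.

0.651

g(0.6) = 0.09334, g(0.7) = -0.08916
r₂ = 0.70000 − (-0.08916)·(0.70000 − 0.60000) / (-0.08916 − 0.09334) = 0.70000 − (-0.00892)/(-0.18249) = 0.65114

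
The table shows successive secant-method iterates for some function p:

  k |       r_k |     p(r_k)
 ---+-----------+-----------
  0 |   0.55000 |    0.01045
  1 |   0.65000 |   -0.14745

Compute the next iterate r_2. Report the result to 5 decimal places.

0.55662

r_2 = 0.65000 − (-0.14745)·(0.65000 − 0.55000) / (-0.14745 − 0.01045)
   = 0.65000 − (-0.0147450)/(-0.1579000) = 0.5566181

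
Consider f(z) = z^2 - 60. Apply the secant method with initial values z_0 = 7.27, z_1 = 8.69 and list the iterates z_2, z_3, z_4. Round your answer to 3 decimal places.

7.718, 7.744, 7.746

f(7.27) = -7.14710, f(8.69) = 15.51610
z_2 = 8.69000 − 15.51610·(8.69000 − 7.27000) / (15.51610 − (-7.14710)) = 8.69000 − (22.03286)/(22.66320) = 7.71781
f(7.71781) = -0.43536
z_3 = 7.71781 − (-0.43536)·(7.71781 − 8.69000) / (-0.43536 − 15.51610) = 7.71781 − (0.42325)/(-15.95146) = 7.74435
f(7.74435) = -0.02509
z_4 = 7.74435 − (-0.02509)·(7.74435 − 7.71781) / (-0.02509 − (-0.43536)) = 7.74435 − (-0.00067)/(0.41027) = 7.74597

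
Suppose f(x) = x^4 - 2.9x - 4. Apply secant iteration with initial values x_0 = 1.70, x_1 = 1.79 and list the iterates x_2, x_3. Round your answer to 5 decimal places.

f(1.70) = -0.5779000, f(1.79) = 1.0752568
x_2 = 1.7900000 − 1.0752568·(1.7900000 − 1.7000000) / (1.0752568 − (-0.5779000)) = 1.7900000 − (0.0967731)/(1.6531568) = 1.7314616
f(1.7314616) = -0.0334784
x_3 = 1.7314616 − (-0.0334784)·(1.7314616 − 1.7900000) / (-0.0334784 − 1.0752568) = 1.7314616 − (0.0019598)/(-1.1087352) = 1.7332292

1.73146, 1.73323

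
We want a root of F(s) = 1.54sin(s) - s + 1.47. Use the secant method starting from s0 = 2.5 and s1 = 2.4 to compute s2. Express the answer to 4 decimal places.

F(2.5) = -0.108353, F(2.4) = 0.110213
s2 = 2.400000 − 0.110213·(2.400000 − 2.500000) / (0.110213 − (-0.108353)) = 2.400000 − (-0.011021)/(0.218566) = 2.450426

2.4504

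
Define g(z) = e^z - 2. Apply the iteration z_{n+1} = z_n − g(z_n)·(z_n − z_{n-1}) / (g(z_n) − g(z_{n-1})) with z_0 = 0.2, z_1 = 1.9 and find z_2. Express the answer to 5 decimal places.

g(0.2) = -0.7785972, g(1.9) = 4.6858944
z_2 = 1.9000000 − 4.6858944·(1.9000000 − 0.2000000) / (4.6858944 − (-0.7785972)) = 1.9000000 − (7.9660206)/(5.4644917) = 0.4422211

0.44222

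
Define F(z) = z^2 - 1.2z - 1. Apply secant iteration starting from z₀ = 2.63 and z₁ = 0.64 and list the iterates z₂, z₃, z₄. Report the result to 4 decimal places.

F(2.63) = 2.760900, F(0.64) = -1.358400
z₂ = 0.640000 − (-1.358400)·(0.640000 − 2.630000) / (-1.358400 − 2.760900) = 0.640000 − (2.703216)/(-4.119300) = 1.296232
F(1.296232) = -0.875261
z₃ = 1.296232 − (-0.875261)·(1.296232 − 0.640000) / (-0.875261 − (-1.358400)) = 1.296232 − (-0.574374)/(0.483139) = 2.485071
F(2.485071) = 2.193492
z₄ = 2.485071 − 2.193492·(2.485071 − 1.296232) / (2.193492 − (-0.875261)) = 2.485071 − (2.607709)/(3.068753) = 1.635309

1.2962, 2.4851, 1.6353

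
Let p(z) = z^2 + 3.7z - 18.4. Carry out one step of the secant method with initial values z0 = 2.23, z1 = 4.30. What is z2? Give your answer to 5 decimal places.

p(2.23) = -5.1761000, p(4.30) = 16.0000000
z2 = 4.3000000 − 16.0000000·(4.3000000 − 2.2300000) / (16.0000000 − (-5.1761000)) = 4.3000000 − (33.1200000)/(21.1761000) = 2.7359726

2.73597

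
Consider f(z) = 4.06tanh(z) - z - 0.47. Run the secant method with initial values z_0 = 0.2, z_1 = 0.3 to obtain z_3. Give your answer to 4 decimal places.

0.1553

f(0.2) = 0.131344, f(0.3) = 0.412729
z_2 = 0.300000 − 0.412729·(0.300000 − 0.200000) / (0.412729 − 0.131344) = 0.300000 − (0.041273)/(0.281385) = 0.153322
f(0.153322) = -0.005666
z_3 = 0.153322 − (-0.005666)·(0.153322 − 0.300000) / (-0.005666 − 0.412729) = 0.153322 − (0.000831)/(-0.418395) = 0.155309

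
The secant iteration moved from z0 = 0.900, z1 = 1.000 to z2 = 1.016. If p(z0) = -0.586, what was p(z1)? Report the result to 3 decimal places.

The secant line through (0.900, -0.586) and (1.000, p(z1)) crosses zero at z2 = 1.016.
So (0.900, -0.586), (1.000, p(z1)), (1.016, 0) are collinear:
p(z1) = -0.586 · (1.000 − 1.016) / (0.900 − 1.016) = -0.586 · (-0.01600)/(-0.11600) = -0.08083

-0.081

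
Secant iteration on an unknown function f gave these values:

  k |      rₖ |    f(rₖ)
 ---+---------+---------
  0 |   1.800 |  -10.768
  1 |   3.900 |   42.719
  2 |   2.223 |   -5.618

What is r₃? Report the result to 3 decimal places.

2.418

r₃ = 2.223 − (-5.618)·(2.223 − 3.900) / (-5.618 − 42.719)
   = 2.223 − (9.42139)/(-48.33700) = 2.41791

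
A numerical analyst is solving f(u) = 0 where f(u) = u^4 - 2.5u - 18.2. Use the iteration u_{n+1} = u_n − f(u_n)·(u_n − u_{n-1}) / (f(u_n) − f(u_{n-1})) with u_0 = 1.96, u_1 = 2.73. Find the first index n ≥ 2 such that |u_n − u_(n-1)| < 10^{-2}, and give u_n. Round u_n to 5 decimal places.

f(1.96) = -8.3421094, f(2.73) = 30.5207184
u_2 = 2.7300000 − 30.5207184·(0.7700000)/(38.8628279) = 2.1252845;  |Δ| = 0.6047155
f(2.1252845) = -3.1114189
u_3 = 2.1252845 − (-3.1114189)·(-0.6047155)/(-33.6321373) = 2.1812287;  |Δ| = 0.0559442
f(2.1812287) = -1.0168031
u_4 = 2.1812287 − (-1.0168031)·(0.0559442)/(2.0946158) = 2.2083861;  |Δ| = 0.0271574
f(2.2083861) = 0.0638629
u_5 = 2.2083861 − 0.0638629·(0.0271574)/(1.0806660) = 2.2067812;  |Δ| = 0.0016049
|u_5 − u_4| = 0.0016049 < 10^{-2}

n = 5, u_n = 2.20678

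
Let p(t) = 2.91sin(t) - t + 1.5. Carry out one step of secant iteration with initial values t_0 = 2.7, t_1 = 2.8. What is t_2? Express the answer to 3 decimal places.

2.712

p(2.7) = 0.04368, p(2.8) = -0.32518
t_2 = 2.80000 − (-0.32518)·(2.80000 − 2.70000) / (-0.32518 − 0.04368) = 2.80000 − (-0.03252)/(-0.36886) = 2.71184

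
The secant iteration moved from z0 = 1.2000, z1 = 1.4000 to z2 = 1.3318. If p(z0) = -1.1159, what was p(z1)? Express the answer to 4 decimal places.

0.5774

The secant line through (1.2000, -1.1159) and (1.4000, p(z1)) crosses zero at z2 = 1.3318.
So (1.2000, -1.1159), (1.4000, p(z1)), (1.3318, 0) are collinear:
p(z1) = -1.1159 · (1.4000 − 1.3318) / (1.2000 − 1.3318) = -1.1159 · (0.068200)/(-0.131800) = 0.577423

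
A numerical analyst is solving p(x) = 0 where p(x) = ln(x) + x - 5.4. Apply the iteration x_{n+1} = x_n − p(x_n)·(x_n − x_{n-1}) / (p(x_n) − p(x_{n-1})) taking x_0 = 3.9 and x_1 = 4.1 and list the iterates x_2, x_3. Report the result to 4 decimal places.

p(3.9) = -0.139023, p(4.1) = 0.110987
x_2 = 4.100000 − 0.110987·(4.100000 − 3.900000) / (0.110987 − (-0.139023)) = 4.100000 − (0.022197)/(0.250010) = 4.011214
p(4.011214) = 0.000308
x_3 = 4.011214 − 0.000308·(4.011214 − 4.100000) / (0.000308 − 0.110987) = 4.011214 − (-0.000027)/(-0.110679) = 4.010967

4.0112, 4.0110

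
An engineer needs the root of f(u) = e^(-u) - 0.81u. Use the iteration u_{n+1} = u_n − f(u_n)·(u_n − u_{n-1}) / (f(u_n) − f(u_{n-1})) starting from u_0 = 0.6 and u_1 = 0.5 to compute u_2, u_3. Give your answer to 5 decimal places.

0.64528, 0.64662

f(0.6) = 0.0628116, f(0.5) = 0.2015307
u_2 = 0.5000000 − 0.2015307·(0.5000000 − 0.6000000) / (0.2015307 − 0.0628116) = 0.5000000 − (-0.0201531)/(0.1387190) = 0.6452798
f(0.6452798) = 0.0018392
u_3 = 0.6452798 − 0.0018392·(0.6452798 − 0.5000000) / (0.0018392 − 0.2015307) = 0.6452798 − (0.0002672)/(-0.1996915) = 0.6466178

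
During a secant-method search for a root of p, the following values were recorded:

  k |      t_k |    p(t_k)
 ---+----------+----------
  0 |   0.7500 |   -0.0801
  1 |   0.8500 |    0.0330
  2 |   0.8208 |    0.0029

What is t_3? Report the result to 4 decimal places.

0.8180

t_3 = 0.8208 − 0.0029·(0.8208 − 0.8500) / (0.0029 − 0.0330)
   = 0.8208 − (-0.000085)/(-0.030100) = 0.817987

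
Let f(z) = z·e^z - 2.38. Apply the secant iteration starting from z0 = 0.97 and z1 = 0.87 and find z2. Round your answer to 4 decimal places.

f(0.97) = 0.178806, f(0.87) = -0.303388
z2 = 0.870000 − (-0.303388)·(0.870000 − 0.970000) / (-0.303388 − 0.178806) = 0.870000 − (0.030339)/(-0.482194) = 0.932918

0.9329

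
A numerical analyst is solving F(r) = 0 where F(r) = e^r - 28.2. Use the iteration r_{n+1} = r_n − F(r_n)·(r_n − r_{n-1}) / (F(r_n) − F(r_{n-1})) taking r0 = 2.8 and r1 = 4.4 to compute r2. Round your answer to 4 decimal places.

F(2.8) = -11.755353, F(4.4) = 53.250869
r2 = 4.400000 − 53.250869·(4.400000 − 2.800000) / (53.250869 − (-11.755353)) = 4.400000 − (85.201390)/(65.006222) = 3.089335

3.0893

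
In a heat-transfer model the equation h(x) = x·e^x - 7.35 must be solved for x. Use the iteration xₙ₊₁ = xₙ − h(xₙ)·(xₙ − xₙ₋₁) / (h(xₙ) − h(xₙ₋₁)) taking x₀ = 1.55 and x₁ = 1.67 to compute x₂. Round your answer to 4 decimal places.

1.5536

h(1.55) = -0.047221, h(1.67) = 1.521320
x₂ = 1.670000 − 1.521320·(1.670000 − 1.550000) / (1.521320 − (-0.047221)) = 1.670000 − (0.182558)/(1.568541) = 1.553613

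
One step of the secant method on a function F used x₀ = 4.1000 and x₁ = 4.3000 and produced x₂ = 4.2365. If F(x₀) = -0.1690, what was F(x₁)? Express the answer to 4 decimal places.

The secant line through (4.1000, -0.1690) and (4.3000, F(x₁)) crosses zero at x₂ = 4.2365.
So (4.1000, -0.1690), (4.3000, F(x₁)), (4.2365, 0) are collinear:
F(x₁) = -0.1690 · (4.3000 − 4.2365) / (4.1000 − 4.2365) = -0.1690 · (0.063500)/(-0.136500) = 0.078619

0.0786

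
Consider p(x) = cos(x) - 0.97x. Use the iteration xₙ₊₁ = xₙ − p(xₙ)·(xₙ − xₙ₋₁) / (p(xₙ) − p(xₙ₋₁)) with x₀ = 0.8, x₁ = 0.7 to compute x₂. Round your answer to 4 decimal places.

p(0.8) = -0.079293, p(0.7) = 0.085842
x₂ = 0.700000 − 0.085842·(0.700000 − 0.800000) / (0.085842 − (-0.079293)) = 0.700000 − (-0.008584)/(0.165135) = 0.751983

0.7520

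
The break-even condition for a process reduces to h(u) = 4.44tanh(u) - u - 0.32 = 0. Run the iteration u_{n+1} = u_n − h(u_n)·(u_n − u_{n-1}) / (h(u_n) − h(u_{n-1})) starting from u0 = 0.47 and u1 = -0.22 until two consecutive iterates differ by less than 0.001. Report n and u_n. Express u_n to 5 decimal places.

h(0.47) = 1.1556050, h(-0.22) = -1.0613402
u2 = -0.2200000 − (-1.0613402)·(-0.6900000)/(-2.2169452) = 0.1103306;  |Δ| = 0.3303306
h(0.1103306) = 0.0575591
u3 = 0.1103306 − 0.0575591·(0.3303306)/(1.1188993) = 0.0933375;  |Δ| = 0.0169931
h(0.0933375) = -0.0001183
u4 = 0.0933375 − (-0.0001183)·(-0.0169931)/(-0.0576773) = 0.0933723;  |Δ| = 0.0000348
|u4 − u3| = 0.0000348 < 0.001

n = 4, u_n = 0.09337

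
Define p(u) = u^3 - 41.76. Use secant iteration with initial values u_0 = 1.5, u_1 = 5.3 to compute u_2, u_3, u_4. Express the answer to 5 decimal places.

2.50248, 3.05038, 3.62695

p(1.5) = -38.3850000, p(5.3) = 107.1170000
u_2 = 5.3000000 − 107.1170000·(5.3000000 − 1.5000000) / (107.1170000 − (-38.3850000)) = 5.3000000 − (407.0446000)/(145.5020000) = 2.5024811
p(2.5024811) = -26.0884338
u_3 = 2.5024811 − (-26.0884338)·(2.5024811 − 5.3000000) / (-26.0884338 − 107.1170000) = 2.5024811 − (72.9828876)/(-133.2054338) = 3.0503783
p(3.0503783) = -13.3768165
u_4 = 3.0503783 − (-13.3768165)·(3.0503783 − 2.5024811) / (-13.3768165 − (-26.0884338)) = 3.0503783 − (-7.3291207)/(12.7116173) = 3.6269470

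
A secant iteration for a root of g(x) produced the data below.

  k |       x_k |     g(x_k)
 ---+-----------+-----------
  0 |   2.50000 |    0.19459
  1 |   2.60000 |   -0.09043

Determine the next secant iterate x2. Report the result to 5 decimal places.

x2 = 2.60000 − (-0.09043)·(2.60000 − 2.50000) / (-0.09043 − 0.19459)
   = 2.60000 − (-0.0090430)/(-0.2850200) = 2.5682724

2.56827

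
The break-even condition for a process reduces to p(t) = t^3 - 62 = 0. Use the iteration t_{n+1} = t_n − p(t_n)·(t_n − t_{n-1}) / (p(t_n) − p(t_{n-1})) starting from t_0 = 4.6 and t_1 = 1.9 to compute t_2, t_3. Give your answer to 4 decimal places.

3.5455, 4.3061

p(4.6) = 35.336000, p(1.9) = -55.141000
t_2 = 1.900000 − (-55.141000)·(1.900000 − 4.600000) / (-55.141000 − 35.336000) = 1.900000 − (148.880700)/(-90.477000) = 3.545509
p(3.545509) = -17.430711
t_3 = 3.545509 − (-17.430711)·(3.545509 − 1.900000) / (-17.430711 − (-55.141000)) = 3.545509 − (-28.682389)/(37.710289) = 4.306107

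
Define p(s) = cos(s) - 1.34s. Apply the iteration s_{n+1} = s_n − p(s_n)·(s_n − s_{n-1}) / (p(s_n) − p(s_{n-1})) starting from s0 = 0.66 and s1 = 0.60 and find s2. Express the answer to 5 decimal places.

p(0.66) = -0.0944078, p(0.60) = 0.0213356
s2 = 0.6000000 − 0.0213356·(0.6000000 − 0.6600000) / (0.0213356 − (-0.0944078)) = 0.6000000 − (-0.0012801)/(0.1157434) = 0.6110601

0.61106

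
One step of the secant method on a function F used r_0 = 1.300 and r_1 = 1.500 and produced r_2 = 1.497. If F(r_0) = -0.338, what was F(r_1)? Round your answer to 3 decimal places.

The secant line through (1.300, -0.338) and (1.500, F(r_1)) crosses zero at r_2 = 1.497.
So (1.300, -0.338), (1.500, F(r_1)), (1.497, 0) are collinear:
F(r_1) = -0.338 · (1.500 − 1.497) / (1.300 − 1.497) = -0.338 · (0.00300)/(-0.19700) = 0.00515

0.005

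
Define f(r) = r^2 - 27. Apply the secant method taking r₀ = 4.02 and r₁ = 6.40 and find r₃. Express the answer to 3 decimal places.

5.182

f(4.02) = -10.83960, f(6.40) = 13.96000
r₂ = 6.40000 − 13.96000·(6.40000 − 4.02000) / (13.96000 − (-10.83960)) = 6.40000 − (33.22480)/(24.79960) = 5.06027
f(5.06027) = -1.39368
r₃ = 5.06027 − (-1.39368)·(5.06027 − 6.40000) / (-1.39368 − 13.96000) = 5.06027 − (1.86716)/(-15.35368) = 5.18188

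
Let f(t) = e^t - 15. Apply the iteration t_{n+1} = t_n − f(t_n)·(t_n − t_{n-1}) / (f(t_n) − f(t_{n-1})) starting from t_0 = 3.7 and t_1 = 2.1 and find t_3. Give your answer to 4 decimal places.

2.8031

f(3.7) = 25.447304, f(2.1) = -6.833830
t_2 = 2.100000 − (-6.833830)·(2.100000 − 3.700000) / (-6.833830 − 25.447304) = 2.100000 − (10.934128)/(-32.281134) = 2.438716
f(2.438716) = -3.541684
t_3 = 2.438716 − (-3.541684)·(2.438716 − 2.100000) / (-3.541684 − (-6.833830)) = 2.438716 − (-1.199624)/(3.292146) = 2.803105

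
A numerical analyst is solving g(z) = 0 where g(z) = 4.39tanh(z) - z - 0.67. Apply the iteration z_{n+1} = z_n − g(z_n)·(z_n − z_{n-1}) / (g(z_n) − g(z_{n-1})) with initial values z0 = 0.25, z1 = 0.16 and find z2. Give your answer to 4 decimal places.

0.2016

g(0.25) = 0.155193, g(0.16) = -0.133533
z2 = 0.160000 − (-0.133533)·(0.160000 − 0.250000) / (-0.133533 − 0.155193) = 0.160000 − (0.012018)/(-0.288726) = 0.201624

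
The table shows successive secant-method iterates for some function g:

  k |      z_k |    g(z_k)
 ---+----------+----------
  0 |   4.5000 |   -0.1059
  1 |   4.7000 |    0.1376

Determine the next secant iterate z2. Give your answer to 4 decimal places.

4.5870

z2 = 4.7000 − 0.1376·(4.7000 − 4.5000) / (0.1376 − (-0.1059))
   = 4.7000 − (0.027520)/(0.243500) = 4.586982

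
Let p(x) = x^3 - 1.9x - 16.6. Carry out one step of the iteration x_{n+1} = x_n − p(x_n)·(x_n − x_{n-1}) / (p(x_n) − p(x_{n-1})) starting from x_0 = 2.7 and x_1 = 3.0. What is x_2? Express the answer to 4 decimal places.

p(2.7) = -2.047000, p(3.0) = 4.700000
x_2 = 3.000000 − 4.700000·(3.000000 − 2.700000) / (4.700000 − (-2.047000)) = 3.000000 − (1.410000)/(6.747000) = 2.791018

2.7910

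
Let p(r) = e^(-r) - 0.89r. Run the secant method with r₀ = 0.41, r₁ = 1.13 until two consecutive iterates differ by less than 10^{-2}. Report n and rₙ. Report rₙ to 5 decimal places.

n = 4, rₙ = 0.61032

p(0.41) = 0.2987503, p(1.13) = -0.6826667
r₂ = 1.1300000 − (-0.6826667)·(0.7200000)/(-0.9814170) = 0.6291731;  |Δ| = 0.5008269
p(0.6291731) = -0.0269316
r₃ = 0.6291731 − (-0.0269316)·(-0.5008269)/(0.6557351) = 0.6086037;  |Δ| = 0.0205694
p(0.6086037) = 0.0024529
r₄ = 0.6086037 − 0.0024529·(-0.0205694)/(0.0293845) = 0.6103207;  |Δ| = 0.0017170
|r₄ − r₃| = 0.0017170 < 10^{-2}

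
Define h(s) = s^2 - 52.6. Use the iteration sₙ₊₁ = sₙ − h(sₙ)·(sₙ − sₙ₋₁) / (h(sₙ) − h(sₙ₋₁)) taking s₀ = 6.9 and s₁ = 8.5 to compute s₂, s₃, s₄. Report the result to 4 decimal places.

7.2240, 7.2503, 7.2526

h(6.9) = -4.990000, h(8.5) = 19.650000
s₂ = 8.500000 − 19.650000·(8.500000 − 6.900000) / (19.650000 − (-4.990000)) = 8.500000 − (31.440000)/(24.640000) = 7.224026
h(7.224026) = -0.413449
s₃ = 7.224026 − (-0.413449)·(7.224026 − 8.500000) / (-0.413449 − 19.650000) = 7.224026 − (0.527550)/(-20.063449) = 7.250320
h(7.250320) = -0.032859
s₄ = 7.250320 − (-0.032859)·(7.250320 − 7.224026) / (-0.032859 − (-0.413449)) = 7.250320 − (-0.000864)/(0.380590) = 7.252590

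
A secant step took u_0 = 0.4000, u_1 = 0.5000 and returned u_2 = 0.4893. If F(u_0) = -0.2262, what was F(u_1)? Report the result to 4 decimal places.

The secant line through (0.4000, -0.2262) and (0.5000, F(u_1)) crosses zero at u_2 = 0.4893.
So (0.4000, -0.2262), (0.5000, F(u_1)), (0.4893, 0) are collinear:
F(u_1) = -0.2262 · (0.5000 − 0.4893) / (0.4000 − 0.4893) = -0.2262 · (0.010700)/(-0.089300) = 0.027103

0.0271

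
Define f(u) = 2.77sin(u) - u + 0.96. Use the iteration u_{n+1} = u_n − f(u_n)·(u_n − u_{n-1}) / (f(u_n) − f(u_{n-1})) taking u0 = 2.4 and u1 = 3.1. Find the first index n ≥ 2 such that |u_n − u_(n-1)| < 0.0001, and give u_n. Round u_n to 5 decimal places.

n = 5, u_n = 2.53625

f(2.4) = 0.4310330, f(3.1) = -2.0248216
u2 = 3.1000000 − (-2.0248216)·(0.7000000)/(-2.4558546) = 2.5228587;  |Δ| = 0.5771413
f(2.5228587) = 0.0437532
u3 = 2.5228587 − 0.0437532·(-0.5771413)/(2.0685747) = 2.5350660;  |Δ| = 0.0122073
f(2.5350660) = 0.0038813
u4 = 2.5350660 − 0.0038813·(0.0122073)/(-0.0398719) = 2.5362543;  |Δ| = 0.0011883
f(2.5362543) = -0.0000126
u5 = 2.5362543 − (-0.0000126)·(0.0011883)/(-0.0038939) = 2.5362505;  |Δ| = 0.0000039
|u5 − u4| = 0.0000039 < 0.0001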